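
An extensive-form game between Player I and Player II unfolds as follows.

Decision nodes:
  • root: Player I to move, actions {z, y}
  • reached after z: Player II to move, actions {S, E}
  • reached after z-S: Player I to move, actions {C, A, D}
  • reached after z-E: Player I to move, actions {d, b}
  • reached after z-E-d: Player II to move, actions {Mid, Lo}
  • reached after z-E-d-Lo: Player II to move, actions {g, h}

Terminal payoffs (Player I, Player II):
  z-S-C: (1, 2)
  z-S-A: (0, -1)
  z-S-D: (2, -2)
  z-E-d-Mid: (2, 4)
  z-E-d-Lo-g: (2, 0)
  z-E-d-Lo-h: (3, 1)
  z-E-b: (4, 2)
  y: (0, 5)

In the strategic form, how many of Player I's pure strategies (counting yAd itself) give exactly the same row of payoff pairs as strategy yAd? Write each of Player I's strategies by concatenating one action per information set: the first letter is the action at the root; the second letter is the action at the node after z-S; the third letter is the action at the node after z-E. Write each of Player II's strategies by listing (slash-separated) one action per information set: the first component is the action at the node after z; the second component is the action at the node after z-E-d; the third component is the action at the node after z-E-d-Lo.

Row for yAd (columns S/Mid/g, S/Mid/h, S/Lo/g, S/Lo/h, E/Mid/g, E/Mid/h, E/Lo/g, E/Lo/h): (0,5) (0,5) (0,5) (0,5) (0,5) (0,5) (0,5) (0,5).
Under yAd, Player I's choice at the node after z-S and at the node after z-E can never be reached regardless of what Player II does, so varying those choices leaves every outcome unchanged.
Holding the reachable choices fixed and varying the unreachable ones freely already gives 3 × 2 = 6 equivalent strategies.
No other strategy reproduces this row, so those 6 are the full class: yCd, yCb, yAd, yAb, yDd, yDb.

6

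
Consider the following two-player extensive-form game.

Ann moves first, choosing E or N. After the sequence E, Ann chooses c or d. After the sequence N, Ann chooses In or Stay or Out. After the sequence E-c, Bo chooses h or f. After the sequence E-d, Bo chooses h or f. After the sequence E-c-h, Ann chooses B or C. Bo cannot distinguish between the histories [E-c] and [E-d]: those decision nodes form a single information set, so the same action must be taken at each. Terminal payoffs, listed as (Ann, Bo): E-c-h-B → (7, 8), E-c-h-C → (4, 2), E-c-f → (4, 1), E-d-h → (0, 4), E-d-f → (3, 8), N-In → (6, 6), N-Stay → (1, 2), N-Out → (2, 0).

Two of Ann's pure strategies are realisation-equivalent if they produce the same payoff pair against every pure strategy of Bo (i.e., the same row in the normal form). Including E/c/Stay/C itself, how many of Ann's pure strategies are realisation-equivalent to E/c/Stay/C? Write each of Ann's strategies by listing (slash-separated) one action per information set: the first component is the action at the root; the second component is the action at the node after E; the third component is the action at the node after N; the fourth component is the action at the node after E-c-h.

Row for E/c/Stay/C (columns h, f): (4,2) (4,1).
Under E/c/Stay/C, Ann's choice at the node after N can never be reached regardless of what Bo does, so varying those choices leaves every outcome unchanged.
Holding the reachable choices fixed and varying the unreachable one freely already gives 3 equivalent strategies.
No other strategy reproduces this row, so those 3 are the full class: E/c/In/C, E/c/Stay/C, E/c/Out/C.

3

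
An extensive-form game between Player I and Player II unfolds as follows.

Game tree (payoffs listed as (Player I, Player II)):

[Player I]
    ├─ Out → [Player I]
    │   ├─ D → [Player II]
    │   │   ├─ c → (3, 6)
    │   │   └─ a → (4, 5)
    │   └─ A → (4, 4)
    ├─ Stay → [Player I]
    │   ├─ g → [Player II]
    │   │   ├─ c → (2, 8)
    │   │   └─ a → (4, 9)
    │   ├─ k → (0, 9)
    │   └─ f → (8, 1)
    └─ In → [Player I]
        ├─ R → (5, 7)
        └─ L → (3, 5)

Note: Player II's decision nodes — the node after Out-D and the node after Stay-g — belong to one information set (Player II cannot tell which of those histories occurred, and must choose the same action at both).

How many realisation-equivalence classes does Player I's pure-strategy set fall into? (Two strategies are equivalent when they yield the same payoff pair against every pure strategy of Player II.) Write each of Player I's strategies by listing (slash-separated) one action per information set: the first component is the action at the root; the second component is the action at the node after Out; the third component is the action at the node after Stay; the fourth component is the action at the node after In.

7

Player I has 36 pure strategies: Out/D/g/R, Out/D/g/L, Out/D/k/R, Out/D/k/L, Out/D/f/R, Out/D/f/L, Out/A/g/R, Out/A/g/L, Out/A/k/R, Out/A/k/L, Out/A/f/R, Out/A/f/L, Stay/D/g/R, Stay/D/g/L, Stay/D/k/R, Stay/D/k/L, Stay/D/f/R, Stay/D/f/L, Stay/A/g/R, Stay/A/g/L, Stay/A/k/R, Stay/A/k/L, Stay/A/f/R, Stay/A/f/L, In/D/g/R, In/D/g/L, In/D/k/R, In/D/k/L, In/D/f/R, In/D/f/L, In/A/g/R, In/A/g/L, In/A/k/R, In/A/k/L, In/A/f/R, In/A/f/L. Columns: c, a.
{Out/D/g/R, Out/D/g/L, Out/D/k/R, Out/D/k/L, Out/D/f/R, Out/D/f/L} → row (3,6) (4,5)
{Out/A/g/R, Out/A/g/L, Out/A/k/R, Out/A/k/L, Out/A/f/R, Out/A/f/L} → row (4,4) (4,4)
{Stay/D/g/R, Stay/D/g/L, Stay/A/g/R, Stay/A/g/L} → row (2,8) (4,9)
{Stay/D/k/R, Stay/D/k/L, Stay/A/k/R, Stay/A/k/L} → row (0,9) (0,9)
{Stay/D/f/R, Stay/D/f/L, Stay/A/f/R, Stay/A/f/L} → row (8,1) (8,1)
{In/D/g/R, In/D/k/R, In/D/f/R, In/A/g/R, In/A/k/R, In/A/f/R} → row (5,7) (5,7)
{In/D/g/L, In/D/k/L, In/D/f/L, In/A/g/L, In/A/k/L, In/A/f/L} → row (3,5) (3,5)
That's 7 distinct rows out of 36 strategies.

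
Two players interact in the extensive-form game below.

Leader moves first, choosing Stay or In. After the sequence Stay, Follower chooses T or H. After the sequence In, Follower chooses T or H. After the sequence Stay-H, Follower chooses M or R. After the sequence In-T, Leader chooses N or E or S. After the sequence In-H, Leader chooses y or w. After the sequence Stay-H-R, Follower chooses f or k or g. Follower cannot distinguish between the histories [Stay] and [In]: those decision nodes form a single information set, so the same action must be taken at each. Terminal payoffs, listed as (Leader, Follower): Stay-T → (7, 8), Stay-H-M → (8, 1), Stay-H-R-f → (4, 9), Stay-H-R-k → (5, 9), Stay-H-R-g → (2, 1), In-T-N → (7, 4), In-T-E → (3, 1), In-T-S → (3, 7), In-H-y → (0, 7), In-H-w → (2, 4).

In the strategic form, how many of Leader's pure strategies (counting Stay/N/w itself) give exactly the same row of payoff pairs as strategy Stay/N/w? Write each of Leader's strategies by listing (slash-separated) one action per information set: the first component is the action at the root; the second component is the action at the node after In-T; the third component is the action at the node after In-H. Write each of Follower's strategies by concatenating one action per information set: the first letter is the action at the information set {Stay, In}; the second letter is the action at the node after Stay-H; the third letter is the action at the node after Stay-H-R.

6

Row for Stay/N/w (columns TMf, TMk, TMg, TRf, TRk, TRg, HMf, HMk, HMg, HRf, HRk, HRg): (7,8) (7,8) (7,8) (7,8) (7,8) (7,8) (8,1) (8,1) (8,1) (4,9) (5,9) (2,1).
Under Stay/N/w, Leader's choice at the node after In-T and at the node after In-H can never be reached regardless of what Follower does, so varying those choices leaves every outcome unchanged.
Holding the reachable choices fixed and varying the unreachable ones freely already gives 3 × 2 = 6 equivalent strategies.
No other strategy reproduces this row, so those 6 are the full class: Stay/N/y, Stay/N/w, Stay/E/y, Stay/E/w, Stay/S/y, Stay/S/w.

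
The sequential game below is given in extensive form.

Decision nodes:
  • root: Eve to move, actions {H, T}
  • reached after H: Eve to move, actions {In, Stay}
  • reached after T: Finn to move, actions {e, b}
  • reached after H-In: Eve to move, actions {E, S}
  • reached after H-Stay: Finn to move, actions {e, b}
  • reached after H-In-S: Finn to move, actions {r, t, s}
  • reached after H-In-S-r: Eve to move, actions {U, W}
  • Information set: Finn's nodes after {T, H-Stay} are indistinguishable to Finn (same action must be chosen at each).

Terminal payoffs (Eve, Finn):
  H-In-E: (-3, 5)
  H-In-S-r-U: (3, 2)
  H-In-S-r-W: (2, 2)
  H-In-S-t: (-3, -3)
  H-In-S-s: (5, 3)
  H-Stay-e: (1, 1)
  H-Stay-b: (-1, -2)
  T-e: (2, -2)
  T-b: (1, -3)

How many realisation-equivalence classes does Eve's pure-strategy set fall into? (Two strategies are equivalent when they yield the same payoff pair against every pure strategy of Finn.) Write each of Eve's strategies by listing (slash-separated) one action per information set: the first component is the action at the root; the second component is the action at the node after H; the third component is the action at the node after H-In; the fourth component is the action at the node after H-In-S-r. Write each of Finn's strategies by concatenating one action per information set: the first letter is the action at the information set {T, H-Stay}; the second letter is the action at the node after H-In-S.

5

Eve has 16 pure strategies: H/In/E/U, H/In/E/W, H/In/S/U, H/In/S/W, H/Stay/E/U, H/Stay/E/W, H/Stay/S/U, H/Stay/S/W, T/In/E/U, T/In/E/W, T/In/S/U, T/In/S/W, T/Stay/E/U, T/Stay/E/W, T/Stay/S/U, T/Stay/S/W. Columns: er, et, es, br, bt, bs.
{H/In/E/U, H/In/E/W} → row (-3,5) (-3,5) (-3,5) (-3,5) (-3,5) (-3,5)
{H/In/S/U} → row (3,2) (-3,-3) (5,3) (3,2) (-3,-3) (5,3)
{H/In/S/W} → row (2,2) (-3,-3) (5,3) (2,2) (-3,-3) (5,3)
{H/Stay/E/U, H/Stay/E/W, H/Stay/S/U, H/Stay/S/W} → row (1,1) (1,1) (1,1) (-1,-2) (-1,-2) (-1,-2)
{T/In/E/U, T/In/E/W, T/In/S/U, T/In/S/W, T/Stay/E/U, T/Stay/E/W, T/Stay/S/U, T/Stay/S/W} → row (2,-2) (2,-2) (2,-2) (1,-3) (1,-3) (1,-3)
That's 5 distinct rows out of 16 strategies.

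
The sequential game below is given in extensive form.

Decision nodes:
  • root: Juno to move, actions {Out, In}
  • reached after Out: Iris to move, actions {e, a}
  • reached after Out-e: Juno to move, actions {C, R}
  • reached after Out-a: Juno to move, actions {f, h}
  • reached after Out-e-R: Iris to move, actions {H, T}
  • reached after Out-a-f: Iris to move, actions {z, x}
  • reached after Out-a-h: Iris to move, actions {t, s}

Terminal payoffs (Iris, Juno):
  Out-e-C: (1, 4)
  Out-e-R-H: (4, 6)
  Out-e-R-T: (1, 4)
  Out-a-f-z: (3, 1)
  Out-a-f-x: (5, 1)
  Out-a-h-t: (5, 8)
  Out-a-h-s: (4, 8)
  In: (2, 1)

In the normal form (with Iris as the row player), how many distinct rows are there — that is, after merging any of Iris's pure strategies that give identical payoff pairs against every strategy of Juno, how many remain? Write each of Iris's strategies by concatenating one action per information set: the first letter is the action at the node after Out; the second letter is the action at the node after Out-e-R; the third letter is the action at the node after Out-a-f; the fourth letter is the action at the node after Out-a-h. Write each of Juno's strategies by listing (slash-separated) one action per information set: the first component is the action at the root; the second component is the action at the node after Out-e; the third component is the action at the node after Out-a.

6

Iris has 16 pure strategies: eHzt, eHzs, eHxt, eHxs, eTzt, eTzs, eTxt, eTxs, aHzt, aHzs, aHxt, aHxs, aTzt, aTzs, aTxt, aTxs. Columns: Out/C/f, Out/C/h, Out/R/f, Out/R/h, In/C/f, In/C/h, In/R/f, In/R/h.
{eHzt, eHzs, eHxt, eHxs} → row (1,4) (1,4) (4,6) (4,6) (2,1) (2,1) (2,1) (2,1)
{eTzt, eTzs, eTxt, eTxs} → row (1,4) (1,4) (1,4) (1,4) (2,1) (2,1) (2,1) (2,1)
{aHzt, aTzt} → row (3,1) (5,8) (3,1) (5,8) (2,1) (2,1) (2,1) (2,1)
{aHzs, aTzs} → row (3,1) (4,8) (3,1) (4,8) (2,1) (2,1) (2,1) (2,1)
{aHxt, aTxt} → row (5,1) (5,8) (5,1) (5,8) (2,1) (2,1) (2,1) (2,1)
{aHxs, aTxs} → row (5,1) (4,8) (5,1) (4,8) (2,1) (2,1) (2,1) (2,1)
That's 6 distinct rows out of 16 strategies.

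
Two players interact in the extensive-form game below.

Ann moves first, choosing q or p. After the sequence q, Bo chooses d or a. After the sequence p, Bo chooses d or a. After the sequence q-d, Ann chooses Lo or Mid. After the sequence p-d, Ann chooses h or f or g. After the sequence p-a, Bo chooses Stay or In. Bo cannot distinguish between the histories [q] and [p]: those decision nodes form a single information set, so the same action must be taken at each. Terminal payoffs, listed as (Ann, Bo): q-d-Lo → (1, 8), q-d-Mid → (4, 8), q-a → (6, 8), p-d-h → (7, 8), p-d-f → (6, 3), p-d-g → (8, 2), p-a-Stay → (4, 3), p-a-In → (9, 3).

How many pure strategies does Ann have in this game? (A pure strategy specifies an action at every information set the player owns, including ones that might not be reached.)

Ann owns the root with actions {q, p} — two choices.
Ann owns the node after q-d with actions {Lo, Mid} — two choices.
Ann owns the node after p-d with actions {h, f, g} — three choices.
A pure strategy fixes one action at each information set independently, so the count is the product 2 × 2 × 3 = 12.

12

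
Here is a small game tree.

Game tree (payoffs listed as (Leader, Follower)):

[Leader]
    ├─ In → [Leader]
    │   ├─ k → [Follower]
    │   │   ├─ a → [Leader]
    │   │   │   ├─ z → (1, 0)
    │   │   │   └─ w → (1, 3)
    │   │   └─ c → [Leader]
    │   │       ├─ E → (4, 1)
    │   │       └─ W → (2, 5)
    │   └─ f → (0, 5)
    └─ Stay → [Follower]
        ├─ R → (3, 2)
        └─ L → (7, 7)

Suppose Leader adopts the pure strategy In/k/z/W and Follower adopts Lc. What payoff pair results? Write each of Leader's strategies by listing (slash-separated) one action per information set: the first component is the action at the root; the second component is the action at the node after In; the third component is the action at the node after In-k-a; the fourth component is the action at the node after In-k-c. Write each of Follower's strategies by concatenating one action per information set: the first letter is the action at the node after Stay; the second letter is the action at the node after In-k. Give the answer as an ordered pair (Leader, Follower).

Trace the play path from the root:
  Leader plays In
  Leader plays k at [In]
  Follower plays c at [In-k]
  Leader plays W at [In-k-c]
→ terminal payoff (2, 5).
(Leader's choice at the node after In-k-a is never reached on this path, so it doesn't affect the outcome.)

(2, 5)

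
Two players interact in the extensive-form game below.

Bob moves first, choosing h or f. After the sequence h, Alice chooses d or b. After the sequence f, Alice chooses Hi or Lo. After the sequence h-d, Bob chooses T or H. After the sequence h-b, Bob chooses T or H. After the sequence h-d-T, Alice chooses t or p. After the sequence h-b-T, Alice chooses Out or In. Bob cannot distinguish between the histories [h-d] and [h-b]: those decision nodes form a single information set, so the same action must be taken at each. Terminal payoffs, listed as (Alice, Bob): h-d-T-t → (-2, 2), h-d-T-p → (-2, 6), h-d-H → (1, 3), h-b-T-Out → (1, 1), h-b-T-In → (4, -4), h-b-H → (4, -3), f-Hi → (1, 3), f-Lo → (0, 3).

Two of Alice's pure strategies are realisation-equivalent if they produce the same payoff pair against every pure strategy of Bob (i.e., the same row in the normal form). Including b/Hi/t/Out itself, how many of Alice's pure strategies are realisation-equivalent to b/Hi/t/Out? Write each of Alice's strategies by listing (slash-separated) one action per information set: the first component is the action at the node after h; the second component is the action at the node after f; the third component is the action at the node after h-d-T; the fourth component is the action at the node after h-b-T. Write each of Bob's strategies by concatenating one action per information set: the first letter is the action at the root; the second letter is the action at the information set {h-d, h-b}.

Row for b/Hi/t/Out (columns hT, hH, fT, fH): (1,1) (4,-3) (1,3) (1,3).
Under b/Hi/t/Out, Alice's choice at the node after h-d-T can never be reached regardless of what Bob does, so varying those choices leaves every outcome unchanged.
Holding the reachable choices fixed and varying the unreachable one freely already gives 2 equivalent strategies.
No other strategy reproduces this row, so those 2 are the full class: b/Hi/t/Out, b/Hi/p/Out.

2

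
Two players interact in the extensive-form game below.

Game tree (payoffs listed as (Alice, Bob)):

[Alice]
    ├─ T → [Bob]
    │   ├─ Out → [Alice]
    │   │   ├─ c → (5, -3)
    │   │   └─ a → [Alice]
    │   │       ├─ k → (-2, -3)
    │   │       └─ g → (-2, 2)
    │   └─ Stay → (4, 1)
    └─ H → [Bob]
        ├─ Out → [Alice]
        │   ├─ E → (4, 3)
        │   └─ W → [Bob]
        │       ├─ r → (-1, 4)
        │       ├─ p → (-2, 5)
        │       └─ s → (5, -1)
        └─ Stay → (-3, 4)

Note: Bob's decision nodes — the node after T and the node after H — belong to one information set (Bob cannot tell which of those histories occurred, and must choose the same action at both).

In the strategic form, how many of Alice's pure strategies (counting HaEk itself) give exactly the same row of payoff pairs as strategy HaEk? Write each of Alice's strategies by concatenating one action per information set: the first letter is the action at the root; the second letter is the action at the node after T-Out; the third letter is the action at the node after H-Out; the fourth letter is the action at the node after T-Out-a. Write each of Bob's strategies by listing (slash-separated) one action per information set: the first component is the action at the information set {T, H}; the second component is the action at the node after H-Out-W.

Row for HaEk (columns Out/r, Out/p, Out/s, Stay/r, Stay/p, Stay/s): (4,3) (4,3) (4,3) (-3,4) (-3,4) (-3,4).
Under HaEk, Alice's choice at the node after T-Out and at the node after T-Out-a can never be reached regardless of what Bob does, so varying those choices leaves every outcome unchanged.
Holding the reachable choices fixed and varying the unreachable ones freely already gives 2 × 2 = 4 equivalent strategies.
No other strategy reproduces this row, so those 4 are the full class: HcEk, HcEg, HaEk, HaEg.

4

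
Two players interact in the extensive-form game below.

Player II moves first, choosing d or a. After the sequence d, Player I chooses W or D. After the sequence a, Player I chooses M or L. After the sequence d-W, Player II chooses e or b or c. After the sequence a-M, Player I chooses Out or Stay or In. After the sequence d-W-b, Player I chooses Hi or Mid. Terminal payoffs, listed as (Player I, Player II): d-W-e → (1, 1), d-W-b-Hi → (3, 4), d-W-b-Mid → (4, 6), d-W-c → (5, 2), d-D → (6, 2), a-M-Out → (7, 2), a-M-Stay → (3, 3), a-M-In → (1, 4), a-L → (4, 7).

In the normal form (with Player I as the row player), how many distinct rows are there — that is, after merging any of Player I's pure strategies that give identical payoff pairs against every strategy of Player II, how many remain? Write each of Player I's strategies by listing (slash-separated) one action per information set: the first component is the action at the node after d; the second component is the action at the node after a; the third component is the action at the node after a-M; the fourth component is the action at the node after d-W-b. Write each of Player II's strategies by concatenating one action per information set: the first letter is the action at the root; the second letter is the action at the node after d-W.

12

Player I has 24 pure strategies: W/M/Out/Hi, W/M/Out/Mid, W/M/Stay/Hi, W/M/Stay/Mid, W/M/In/Hi, W/M/In/Mid, W/L/Out/Hi, W/L/Out/Mid, W/L/Stay/Hi, W/L/Stay/Mid, W/L/In/Hi, W/L/In/Mid, D/M/Out/Hi, D/M/Out/Mid, D/M/Stay/Hi, D/M/Stay/Mid, D/M/In/Hi, D/M/In/Mid, D/L/Out/Hi, D/L/Out/Mid, D/L/Stay/Hi, D/L/Stay/Mid, D/L/In/Hi, D/L/In/Mid. Columns: de, db, dc, ae, ab, ac.
{W/M/Out/Hi} → row (1,1) (3,4) (5,2) (7,2) (7,2) (7,2)
{W/M/Out/Mid} → row (1,1) (4,6) (5,2) (7,2) (7,2) (7,2)
{W/M/Stay/Hi} → row (1,1) (3,4) (5,2) (3,3) (3,3) (3,3)
{W/M/Stay/Mid} → row (1,1) (4,6) (5,2) (3,3) (3,3) (3,3)
{W/M/In/Hi} → row (1,1) (3,4) (5,2) (1,4) (1,4) (1,4)
{W/M/In/Mid} → row (1,1) (4,6) (5,2) (1,4) (1,4) (1,4)
{W/L/Out/Hi, W/L/Stay/Hi, W/L/In/Hi} → row (1,1) (3,4) (5,2) (4,7) (4,7) (4,7)
{W/L/Out/Mid, W/L/Stay/Mid, W/L/In/Mid} → row (1,1) (4,6) (5,2) (4,7) (4,7) (4,7)
{D/M/Out/Hi, D/M/Out/Mid} → row (6,2) (6,2) (6,2) (7,2) (7,2) (7,2)
{D/M/Stay/Hi, D/M/Stay/Mid} → row (6,2) (6,2) (6,2) (3,3) (3,3) (3,3)
{D/M/In/Hi, D/M/In/Mid} → row (6,2) (6,2) (6,2) (1,4) (1,4) (1,4)
{D/L/Out/Hi, D/L/Out/Mid, D/L/Stay/Hi, D/L/Stay/Mid, D/L/In/Hi, D/L/In/Mid} → row (6,2) (6,2) (6,2) (4,7) (4,7) (4,7)
That's 12 distinct rows out of 24 strategies.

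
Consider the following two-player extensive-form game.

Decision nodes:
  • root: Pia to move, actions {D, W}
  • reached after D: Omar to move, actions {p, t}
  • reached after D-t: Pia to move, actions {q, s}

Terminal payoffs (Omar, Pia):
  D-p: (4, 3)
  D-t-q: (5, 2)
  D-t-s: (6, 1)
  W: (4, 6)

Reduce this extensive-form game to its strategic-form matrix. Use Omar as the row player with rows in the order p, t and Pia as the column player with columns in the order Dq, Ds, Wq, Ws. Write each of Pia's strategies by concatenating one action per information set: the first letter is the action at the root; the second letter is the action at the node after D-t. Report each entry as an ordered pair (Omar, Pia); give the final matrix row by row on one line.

p: (4,3) (4,3) (4,6) (4,6) | t: (5,2) (6,1) (4,6) (4,6)

           Dq       Ds       Wq       Ws
   p    (4,3)    (4,3)    (4,6)    (4,6)
   t    (5,2)    (6,1)    (4,6)    (4,6)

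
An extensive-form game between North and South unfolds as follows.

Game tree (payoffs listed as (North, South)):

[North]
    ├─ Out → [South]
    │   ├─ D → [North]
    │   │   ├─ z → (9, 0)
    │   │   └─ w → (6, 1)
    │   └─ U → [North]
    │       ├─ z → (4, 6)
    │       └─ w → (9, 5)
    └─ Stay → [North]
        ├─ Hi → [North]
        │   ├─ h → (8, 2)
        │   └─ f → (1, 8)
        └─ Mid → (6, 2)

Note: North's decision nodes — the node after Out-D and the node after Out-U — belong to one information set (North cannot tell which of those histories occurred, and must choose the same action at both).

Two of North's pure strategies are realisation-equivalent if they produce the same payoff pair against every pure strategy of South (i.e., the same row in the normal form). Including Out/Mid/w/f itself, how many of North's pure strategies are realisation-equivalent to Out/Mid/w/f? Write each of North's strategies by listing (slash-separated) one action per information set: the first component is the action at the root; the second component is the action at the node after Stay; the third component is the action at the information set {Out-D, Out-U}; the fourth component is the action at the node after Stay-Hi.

4

Row for Out/Mid/w/f (columns D, U): (6,1) (9,5).
Under Out/Mid/w/f, North's choice at the node after Stay and at the node after Stay-Hi can never be reached regardless of what South does, so varying those choices leaves every outcome unchanged.
Holding the reachable choices fixed and varying the unreachable ones freely already gives 2 × 2 = 4 equivalent strategies.
No other strategy reproduces this row, so those 4 are the full class: Out/Hi/w/h, Out/Hi/w/f, Out/Mid/w/h, Out/Mid/w/f.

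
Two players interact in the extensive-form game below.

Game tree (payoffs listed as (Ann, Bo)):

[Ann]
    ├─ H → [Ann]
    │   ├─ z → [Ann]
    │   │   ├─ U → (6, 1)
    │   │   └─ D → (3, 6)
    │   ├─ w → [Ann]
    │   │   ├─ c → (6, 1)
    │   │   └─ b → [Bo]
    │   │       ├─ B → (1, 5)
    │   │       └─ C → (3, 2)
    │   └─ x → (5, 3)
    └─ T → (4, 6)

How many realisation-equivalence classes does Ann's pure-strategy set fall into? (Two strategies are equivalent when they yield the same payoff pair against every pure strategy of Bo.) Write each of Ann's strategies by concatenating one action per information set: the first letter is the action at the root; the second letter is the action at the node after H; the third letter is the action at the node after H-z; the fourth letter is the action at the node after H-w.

Ann has 24 pure strategies: HzUc, HzUb, HzDc, HzDb, HwUc, HwUb, HwDc, HwDb, HxUc, HxUb, HxDc, HxDb, TzUc, TzUb, TzDc, TzDb, TwUc, TwUb, TwDc, TwDb, TxUc, TxUb, TxDc, TxDb. Columns: B, C.
{HzUc, HzUb, HwUc, HwDc} → row (6,1) (6,1)
{HzDc, HzDb} → row (3,6) (3,6)
{HwUb, HwDb} → row (1,5) (3,2)
{HxUc, HxUb, HxDc, HxDb} → row (5,3) (5,3)
{TzUc, TzUb, TzDc, TzDb, TwUc, TwUb, TwDc, TwDb, TxUc, TxUb, TxDc, TxDb} → row (4,6) (4,6)
That's 5 distinct rows out of 24 strategies.

5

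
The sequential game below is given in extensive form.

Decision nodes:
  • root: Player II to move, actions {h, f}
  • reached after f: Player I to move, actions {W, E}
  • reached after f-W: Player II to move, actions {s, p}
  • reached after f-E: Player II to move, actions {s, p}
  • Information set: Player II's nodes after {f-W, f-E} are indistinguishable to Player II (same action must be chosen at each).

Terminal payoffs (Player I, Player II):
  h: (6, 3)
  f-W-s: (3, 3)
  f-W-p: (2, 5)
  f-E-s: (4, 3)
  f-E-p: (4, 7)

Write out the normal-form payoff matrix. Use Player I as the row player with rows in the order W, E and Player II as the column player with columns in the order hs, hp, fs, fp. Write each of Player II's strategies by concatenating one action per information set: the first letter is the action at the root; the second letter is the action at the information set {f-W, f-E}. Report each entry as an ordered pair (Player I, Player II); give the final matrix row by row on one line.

W: (6,3) (6,3) (3,3) (2,5) | E: (6,3) (6,3) (4,3) (4,7)

Row W: hs→(6,3), hp→(6,3), fs→(3,3), fp→(2,5)
Row E: hs→(6,3), hp→(6,3), fs→(4,3), fp→(4,7)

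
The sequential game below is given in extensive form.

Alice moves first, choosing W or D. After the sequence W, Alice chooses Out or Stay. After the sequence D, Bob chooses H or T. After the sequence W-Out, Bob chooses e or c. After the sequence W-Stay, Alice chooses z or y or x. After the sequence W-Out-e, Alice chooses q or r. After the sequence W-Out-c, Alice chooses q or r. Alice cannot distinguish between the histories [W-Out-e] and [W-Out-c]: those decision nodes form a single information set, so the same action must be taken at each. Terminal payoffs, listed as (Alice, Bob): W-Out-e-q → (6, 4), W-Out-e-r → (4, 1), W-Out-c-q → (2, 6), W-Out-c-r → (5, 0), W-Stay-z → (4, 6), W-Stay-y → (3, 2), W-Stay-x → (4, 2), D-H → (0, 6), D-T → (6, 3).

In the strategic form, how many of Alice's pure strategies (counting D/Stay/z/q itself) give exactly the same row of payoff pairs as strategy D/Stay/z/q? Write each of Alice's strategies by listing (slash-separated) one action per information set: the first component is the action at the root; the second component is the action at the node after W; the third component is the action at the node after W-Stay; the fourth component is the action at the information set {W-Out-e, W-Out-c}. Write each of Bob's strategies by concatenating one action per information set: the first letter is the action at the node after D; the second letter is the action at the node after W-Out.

12

Row for D/Stay/z/q (columns He, Hc, Te, Tc): (0,6) (0,6) (6,3) (6,3).
Under D/Stay/z/q, Alice's choice at the node after W and at the node after W-Stay and at the information set {W-Out-e, W-Out-c} can never be reached regardless of what Bob does, so varying those choices leaves every outcome unchanged.
Holding the reachable choices fixed and varying the unreachable ones freely already gives 2 × 3 × 2 = 12 equivalent strategies.
No other strategy reproduces this row, so those 12 are the full class: D/Out/z/q, D/Out/z/r, D/Out/y/q, D/Out/y/r, D/Out/x/q, D/Out/x/r, D/Stay/z/q, D/Stay/z/r, D/Stay/y/q, D/Stay/y/r, D/Stay/x/q, D/Stay/x/r.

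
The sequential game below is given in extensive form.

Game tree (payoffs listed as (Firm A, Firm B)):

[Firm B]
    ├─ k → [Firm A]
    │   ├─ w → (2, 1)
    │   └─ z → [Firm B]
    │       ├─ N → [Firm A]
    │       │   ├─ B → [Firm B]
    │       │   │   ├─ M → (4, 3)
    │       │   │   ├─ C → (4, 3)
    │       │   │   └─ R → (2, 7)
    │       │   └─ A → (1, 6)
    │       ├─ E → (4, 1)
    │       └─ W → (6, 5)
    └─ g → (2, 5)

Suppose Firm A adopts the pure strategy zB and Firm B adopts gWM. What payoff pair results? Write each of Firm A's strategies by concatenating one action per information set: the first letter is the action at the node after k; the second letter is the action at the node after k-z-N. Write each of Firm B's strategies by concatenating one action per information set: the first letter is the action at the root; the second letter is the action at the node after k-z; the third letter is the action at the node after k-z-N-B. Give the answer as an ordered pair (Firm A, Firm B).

(2, 5)

Trace the play path from the root:
  Firm B plays g
→ terminal payoff (2, 5).
(Firm A's choice at the node after k is never reached on this path, so it doesn't affect the outcome.)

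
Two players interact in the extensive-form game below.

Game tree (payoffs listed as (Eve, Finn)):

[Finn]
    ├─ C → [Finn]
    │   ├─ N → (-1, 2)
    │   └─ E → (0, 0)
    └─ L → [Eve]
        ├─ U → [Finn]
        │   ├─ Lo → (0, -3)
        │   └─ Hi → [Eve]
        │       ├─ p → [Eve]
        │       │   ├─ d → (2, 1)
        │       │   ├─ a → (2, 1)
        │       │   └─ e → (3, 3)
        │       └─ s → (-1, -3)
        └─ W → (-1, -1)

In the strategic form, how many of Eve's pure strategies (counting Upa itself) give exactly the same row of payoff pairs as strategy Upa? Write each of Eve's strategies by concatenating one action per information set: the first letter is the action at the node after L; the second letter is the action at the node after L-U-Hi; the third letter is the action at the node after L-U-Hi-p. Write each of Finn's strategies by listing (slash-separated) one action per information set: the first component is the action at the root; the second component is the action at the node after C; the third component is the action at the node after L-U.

Row for Upa (columns C/N/Lo, C/N/Hi, C/E/Lo, C/E/Hi, L/N/Lo, L/N/Hi, L/E/Lo, L/E/Hi): (-1,2) (-1,2) (0,0) (0,0) (0,-3) (2,1) (0,-3) (2,1).
Every one of Eve's information sets is on the play path for some reply by Finn when Eve follows Upa.
Even so, Upd happens to produce the same payoff in every column — so 2 strategies share this row.

2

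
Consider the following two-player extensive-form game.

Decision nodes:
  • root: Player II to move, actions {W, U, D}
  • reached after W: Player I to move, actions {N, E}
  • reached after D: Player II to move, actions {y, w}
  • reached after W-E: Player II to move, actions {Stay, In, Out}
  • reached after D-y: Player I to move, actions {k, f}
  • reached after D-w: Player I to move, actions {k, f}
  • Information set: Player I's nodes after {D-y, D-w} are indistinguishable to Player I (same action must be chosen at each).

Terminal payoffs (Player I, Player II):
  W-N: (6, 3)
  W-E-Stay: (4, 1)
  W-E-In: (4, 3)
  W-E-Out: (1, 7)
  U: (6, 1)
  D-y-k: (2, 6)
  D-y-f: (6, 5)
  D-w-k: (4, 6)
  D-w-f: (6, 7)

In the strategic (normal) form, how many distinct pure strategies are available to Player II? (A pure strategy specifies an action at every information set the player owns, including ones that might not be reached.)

Player II owns the root with actions {W, U, D} — three choices.
Player II owns the node after D with actions {y, w} — two choices.
Player II owns the node after W-E with actions {Stay, In, Out} — three choices.
A pure strategy fixes one action at each information set independently, so the count is the product 3 × 2 × 3 = 18.

18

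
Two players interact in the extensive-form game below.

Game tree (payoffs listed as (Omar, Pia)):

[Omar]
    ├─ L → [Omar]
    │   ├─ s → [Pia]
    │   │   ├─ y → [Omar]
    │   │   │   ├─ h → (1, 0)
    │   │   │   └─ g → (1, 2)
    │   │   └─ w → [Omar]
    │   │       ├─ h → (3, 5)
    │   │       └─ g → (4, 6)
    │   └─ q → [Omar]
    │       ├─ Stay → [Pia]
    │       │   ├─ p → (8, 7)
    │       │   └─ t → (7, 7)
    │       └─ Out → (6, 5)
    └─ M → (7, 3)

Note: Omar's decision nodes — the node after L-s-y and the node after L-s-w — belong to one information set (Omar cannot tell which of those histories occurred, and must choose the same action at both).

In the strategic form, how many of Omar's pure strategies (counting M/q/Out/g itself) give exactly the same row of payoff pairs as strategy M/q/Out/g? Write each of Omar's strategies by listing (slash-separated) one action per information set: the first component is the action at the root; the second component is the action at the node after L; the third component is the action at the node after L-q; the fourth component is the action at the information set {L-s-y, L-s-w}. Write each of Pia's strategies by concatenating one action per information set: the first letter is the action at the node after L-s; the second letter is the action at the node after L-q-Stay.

8

Row for M/q/Out/g (columns yp, yt, wp, wt): (7,3) (7,3) (7,3) (7,3).
Under M/q/Out/g, Omar's choice at the node after L and at the node after L-q and at the information set {L-s-y, L-s-w} can never be reached regardless of what Pia does, so varying those choices leaves every outcome unchanged.
Holding the reachable choices fixed and varying the unreachable ones freely already gives 2 × 2 × 2 = 8 equivalent strategies.
No other strategy reproduces this row, so those 8 are the full class: M/s/Stay/h, M/s/Stay/g, M/s/Out/h, M/s/Out/g, M/q/Stay/h, M/q/Stay/g, M/q/Out/h, M/q/Out/g.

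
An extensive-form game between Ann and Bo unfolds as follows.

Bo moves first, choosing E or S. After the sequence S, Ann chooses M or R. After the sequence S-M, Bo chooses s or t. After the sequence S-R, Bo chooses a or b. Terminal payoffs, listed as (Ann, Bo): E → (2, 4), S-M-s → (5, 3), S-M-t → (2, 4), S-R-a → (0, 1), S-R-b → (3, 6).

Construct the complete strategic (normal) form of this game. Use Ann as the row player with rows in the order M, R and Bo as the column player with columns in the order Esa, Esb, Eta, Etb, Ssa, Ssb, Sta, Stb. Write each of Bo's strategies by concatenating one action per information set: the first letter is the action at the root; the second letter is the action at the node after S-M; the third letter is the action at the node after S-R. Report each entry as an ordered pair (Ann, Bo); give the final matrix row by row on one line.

          Esa      Esb      Eta      Etb      Ssa      Ssb      Sta      Stb
   M    (2,4)    (2,4)    (2,4)    (2,4)    (5,3)    (5,3)    (2,4)    (2,4)
   R    (2,4)    (2,4)    (2,4)    (2,4)    (0,1)    (3,6)    (0,1)    (3,6)

M: (2,4) (2,4) (2,4) (2,4) (5,3) (5,3) (2,4) (2,4) | R: (2,4) (2,4) (2,4) (2,4) (0,1) (3,6) (0,1) (3,6)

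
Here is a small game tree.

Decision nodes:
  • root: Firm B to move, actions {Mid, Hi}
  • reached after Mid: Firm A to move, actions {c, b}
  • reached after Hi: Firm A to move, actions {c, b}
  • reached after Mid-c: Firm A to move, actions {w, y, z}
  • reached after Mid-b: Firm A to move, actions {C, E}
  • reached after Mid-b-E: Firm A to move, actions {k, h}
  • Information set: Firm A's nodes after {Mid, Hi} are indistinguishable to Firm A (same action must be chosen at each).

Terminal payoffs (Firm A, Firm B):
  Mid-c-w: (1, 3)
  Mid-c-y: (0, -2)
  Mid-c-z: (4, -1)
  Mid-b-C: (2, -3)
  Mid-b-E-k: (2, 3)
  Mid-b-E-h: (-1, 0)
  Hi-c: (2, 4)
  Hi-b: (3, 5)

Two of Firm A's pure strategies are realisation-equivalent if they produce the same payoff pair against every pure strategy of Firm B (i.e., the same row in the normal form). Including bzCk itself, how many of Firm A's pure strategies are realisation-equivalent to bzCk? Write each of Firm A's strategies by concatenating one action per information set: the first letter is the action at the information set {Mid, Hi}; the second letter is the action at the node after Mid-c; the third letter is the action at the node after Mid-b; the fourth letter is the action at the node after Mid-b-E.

Row for bzCk (columns Mid, Hi): (2,-3) (3,5).
Under bzCk, Firm A's choice at the node after Mid-c and at the node after Mid-b-E can never be reached regardless of what Firm B does, so varying those choices leaves every outcome unchanged.
Holding the reachable choices fixed and varying the unreachable ones freely already gives 3 × 2 = 6 equivalent strategies.
No other strategy reproduces this row, so those 6 are the full class: bwCk, bwCh, byCk, byCh, bzCk, bzCh.

6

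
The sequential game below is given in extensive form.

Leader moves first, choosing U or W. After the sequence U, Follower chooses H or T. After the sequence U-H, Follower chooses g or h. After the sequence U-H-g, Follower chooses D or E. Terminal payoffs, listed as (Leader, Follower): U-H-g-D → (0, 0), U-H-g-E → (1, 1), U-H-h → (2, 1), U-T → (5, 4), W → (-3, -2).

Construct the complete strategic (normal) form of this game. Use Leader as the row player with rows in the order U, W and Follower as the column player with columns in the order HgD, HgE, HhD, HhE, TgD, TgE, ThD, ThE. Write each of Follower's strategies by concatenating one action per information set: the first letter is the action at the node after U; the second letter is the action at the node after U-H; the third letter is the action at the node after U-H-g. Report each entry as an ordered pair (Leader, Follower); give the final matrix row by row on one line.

U: (0,0) (1,1) (2,1) (2,1) (5,4) (5,4) (5,4) (5,4) | W: (-3,-2) (-3,-2) (-3,-2) (-3,-2) (-3,-2) (-3,-2) (-3,-2) (-3,-2)

          HgD      HgE      HhD      HhE      TgD      TgE      ThD      ThE
   U    (0,0)    (1,1)    (2,1)    (2,1)    (5,4)    (5,4)    (5,4)    (5,4)
   W  (-3,-2)  (-3,-2)  (-3,-2)  (-3,-2)  (-3,-2)  (-3,-2)  (-3,-2)  (-3,-2)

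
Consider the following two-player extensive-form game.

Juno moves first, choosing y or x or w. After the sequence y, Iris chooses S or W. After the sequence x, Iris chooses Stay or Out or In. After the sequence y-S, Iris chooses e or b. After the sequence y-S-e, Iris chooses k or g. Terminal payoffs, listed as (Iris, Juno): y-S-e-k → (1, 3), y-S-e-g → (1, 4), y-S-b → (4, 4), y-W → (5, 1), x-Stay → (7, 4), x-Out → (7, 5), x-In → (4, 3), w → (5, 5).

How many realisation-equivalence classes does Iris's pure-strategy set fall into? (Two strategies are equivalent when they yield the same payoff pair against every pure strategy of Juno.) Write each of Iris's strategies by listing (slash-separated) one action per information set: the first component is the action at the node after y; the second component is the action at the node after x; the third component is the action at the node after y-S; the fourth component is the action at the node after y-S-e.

Iris has 24 pure strategies: S/Stay/e/k, S/Stay/e/g, S/Stay/b/k, S/Stay/b/g, S/Out/e/k, S/Out/e/g, S/Out/b/k, S/Out/b/g, S/In/e/k, S/In/e/g, S/In/b/k, S/In/b/g, W/Stay/e/k, W/Stay/e/g, W/Stay/b/k, W/Stay/b/g, W/Out/e/k, W/Out/e/g, W/Out/b/k, W/Out/b/g, W/In/e/k, W/In/e/g, W/In/b/k, W/In/b/g. Columns: y, x, w.
{S/Stay/e/k} → row (1,3) (7,4) (5,5)
{S/Stay/e/g} → row (1,4) (7,4) (5,5)
{S/Stay/b/k, S/Stay/b/g} → row (4,4) (7,4) (5,5)
{S/Out/e/k} → row (1,3) (7,5) (5,5)
{S/Out/e/g} → row (1,4) (7,5) (5,5)
{S/Out/b/k, S/Out/b/g} → row (4,4) (7,5) (5,5)
{S/In/e/k} → row (1,3) (4,3) (5,5)
{S/In/e/g} → row (1,4) (4,3) (5,5)
{S/In/b/k, S/In/b/g} → row (4,4) (4,3) (5,5)
{W/Stay/e/k, W/Stay/e/g, W/Stay/b/k, W/Stay/b/g} → row (5,1) (7,4) (5,5)
{W/Out/e/k, W/Out/e/g, W/Out/b/k, W/Out/b/g} → row (5,1) (7,5) (5,5)
{W/In/e/k, W/In/e/g, W/In/b/k, W/In/b/g} → row (5,1) (4,3) (5,5)
That's 12 distinct rows out of 24 strategies.

12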